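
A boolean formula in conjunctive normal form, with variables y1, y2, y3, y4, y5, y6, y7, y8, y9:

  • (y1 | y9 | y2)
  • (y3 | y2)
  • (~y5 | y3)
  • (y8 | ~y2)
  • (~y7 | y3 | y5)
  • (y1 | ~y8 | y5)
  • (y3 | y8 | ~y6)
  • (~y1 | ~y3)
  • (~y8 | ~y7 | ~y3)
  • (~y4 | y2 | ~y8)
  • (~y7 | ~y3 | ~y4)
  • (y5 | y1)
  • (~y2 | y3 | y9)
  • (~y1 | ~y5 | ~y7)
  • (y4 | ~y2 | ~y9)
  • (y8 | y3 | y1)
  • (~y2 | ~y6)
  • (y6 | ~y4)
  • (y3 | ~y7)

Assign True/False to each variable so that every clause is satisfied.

y1=F, y2=F, y3=T, y4=F, y5=T, y6=F, y7=F, y8=T, y9=T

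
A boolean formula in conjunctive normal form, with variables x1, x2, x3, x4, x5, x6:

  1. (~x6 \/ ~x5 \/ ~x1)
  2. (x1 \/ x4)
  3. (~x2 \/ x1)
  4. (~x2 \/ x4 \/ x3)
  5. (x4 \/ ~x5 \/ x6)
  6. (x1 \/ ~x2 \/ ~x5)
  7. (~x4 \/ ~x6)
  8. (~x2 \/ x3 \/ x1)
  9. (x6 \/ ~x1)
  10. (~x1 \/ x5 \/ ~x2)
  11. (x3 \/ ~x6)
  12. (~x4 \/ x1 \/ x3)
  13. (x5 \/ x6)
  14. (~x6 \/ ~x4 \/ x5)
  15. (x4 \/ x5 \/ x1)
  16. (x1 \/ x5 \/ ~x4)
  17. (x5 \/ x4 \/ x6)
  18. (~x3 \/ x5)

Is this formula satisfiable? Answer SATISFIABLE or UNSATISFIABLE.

x2 occurs only negated in the remaining clauses — set x2 = False.
Branch on x1: take x1 = False.
  then x4 is forced to True.
  then x6 is forced to False.
  then x3 is forced to True.
  then x5 is forced to True.
So x1 = 0, x2 = 0, x3 = 1, x4 = 1, x5 = 1, x6 = 0 is a satisfying assignment.

SATISFIABLE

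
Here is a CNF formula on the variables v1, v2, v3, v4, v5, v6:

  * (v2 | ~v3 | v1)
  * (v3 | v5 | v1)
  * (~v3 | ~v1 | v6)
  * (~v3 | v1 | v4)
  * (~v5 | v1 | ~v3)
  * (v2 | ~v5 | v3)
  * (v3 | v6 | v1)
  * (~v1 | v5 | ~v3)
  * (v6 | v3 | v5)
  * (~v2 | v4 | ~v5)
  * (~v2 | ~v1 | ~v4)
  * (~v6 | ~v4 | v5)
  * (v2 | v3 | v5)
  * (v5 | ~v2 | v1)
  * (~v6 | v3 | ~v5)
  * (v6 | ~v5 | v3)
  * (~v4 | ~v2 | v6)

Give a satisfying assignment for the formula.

v1 = True, v2 = False, v3 = True, v4 = True, v5 = True, v6 = True

Try v1 = True.
Try v2 = False.
For the remaining variables, v3 = True, v4 = True, v5 = True, v6 = True works.
Every clause has at least one true literal under this assignment.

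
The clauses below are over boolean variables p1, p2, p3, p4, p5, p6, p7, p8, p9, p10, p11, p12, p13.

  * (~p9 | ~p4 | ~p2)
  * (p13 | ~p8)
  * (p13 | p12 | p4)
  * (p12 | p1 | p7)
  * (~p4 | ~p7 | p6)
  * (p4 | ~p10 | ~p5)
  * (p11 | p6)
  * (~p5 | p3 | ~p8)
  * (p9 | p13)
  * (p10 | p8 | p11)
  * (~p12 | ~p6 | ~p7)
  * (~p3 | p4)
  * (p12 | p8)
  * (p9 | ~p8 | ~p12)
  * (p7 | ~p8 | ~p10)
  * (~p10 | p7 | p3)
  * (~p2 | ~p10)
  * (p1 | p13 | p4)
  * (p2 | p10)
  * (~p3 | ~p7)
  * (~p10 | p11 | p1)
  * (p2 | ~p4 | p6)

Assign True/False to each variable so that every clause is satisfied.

p1=T  p2=T  p3=F  p4=F  p5=F  p6=F  p7=T  p8=F  p9=T  p10=F  p11=T  p12=T  p13=F

p1 occurs only positively in the remaining clauses — set p1 = True.
p5 occurs only negated in the remaining clauses — set p5 = False.
Branch on p2: take p2 = True.
  then p10 is forced to False.
For the remaining variables, p3 = False, p4 = False, p6 = False, p7 = True, p8 = False, p9 = True, p11 = True, p12 = True, p13 = False works.
Check each clause:
  1. (~p9 | ~p4 | ~p2) — ~p4 is true.
  2. (p13 | ~p8) — ~p8 is true.
  3. (p12 | p4 | p13) — p12 is true.
  4. (p7 | p12 | p1) — p1 is true.
  5. (~p4 | p6 | ~p7) — ~p4 is true.
  6. (~p5 | ~p10 | p4) — ~p5 is true.
  7. (p6 | p11) — p11 is true.
  8. (~p8 | p3 | ~p5) — ~p8 is true.
  9. (p13 | p9) — p9 is true.
  10. (p10 | p8 | p11) — p11 is true.
  11. (~p7 | ~p6 | ~p12) — ~p6 is true.
  12. (p4 | ~p3) — ~p3 is true.
  13. (p8 | p12) — p12 is true.
  14. (p9 | ~p8 | ~p12) — ~p8 is true.
  15. (~p8 | ~p10 | p7) — ~p8 is true.
  16. (~p10 | p3 | p7) — ~p10 is true.
  17. (~p10 | ~p2) — ~p10 is true.
  18. (p4 | p13 | p1) — p1 is true.
  19. (p2 | p10) — p2 is true.
  20. (~p3 | ~p7) — ~p3 is true.
  21. (p1 | p11 | ~p10) — p1 is true.
  22. (p6 | p2 | ~p4) — p2 is true.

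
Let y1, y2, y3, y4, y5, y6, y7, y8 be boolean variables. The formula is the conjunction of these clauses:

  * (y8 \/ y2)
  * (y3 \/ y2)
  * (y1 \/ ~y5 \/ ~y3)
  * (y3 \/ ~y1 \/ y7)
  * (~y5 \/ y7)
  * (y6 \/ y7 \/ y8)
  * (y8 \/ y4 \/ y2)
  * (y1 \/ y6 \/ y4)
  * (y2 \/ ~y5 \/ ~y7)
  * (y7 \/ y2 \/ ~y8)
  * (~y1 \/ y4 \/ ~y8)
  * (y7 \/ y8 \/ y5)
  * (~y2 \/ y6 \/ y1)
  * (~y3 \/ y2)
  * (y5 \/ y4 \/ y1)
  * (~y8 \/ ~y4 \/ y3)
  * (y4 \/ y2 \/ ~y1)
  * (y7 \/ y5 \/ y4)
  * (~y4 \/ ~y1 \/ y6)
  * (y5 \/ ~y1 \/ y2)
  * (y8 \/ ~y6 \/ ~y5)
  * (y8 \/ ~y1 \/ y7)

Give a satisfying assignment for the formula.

Try y1 = False.
For the remaining variables, y2 = True, y3 = True, y4 = True, y5 = False, y6 = True, y7 = False, y8 = True works.

y1 = F, y2 = T, y3 = T, y4 = T, y5 = F, y6 = T, y7 = F, y8 = T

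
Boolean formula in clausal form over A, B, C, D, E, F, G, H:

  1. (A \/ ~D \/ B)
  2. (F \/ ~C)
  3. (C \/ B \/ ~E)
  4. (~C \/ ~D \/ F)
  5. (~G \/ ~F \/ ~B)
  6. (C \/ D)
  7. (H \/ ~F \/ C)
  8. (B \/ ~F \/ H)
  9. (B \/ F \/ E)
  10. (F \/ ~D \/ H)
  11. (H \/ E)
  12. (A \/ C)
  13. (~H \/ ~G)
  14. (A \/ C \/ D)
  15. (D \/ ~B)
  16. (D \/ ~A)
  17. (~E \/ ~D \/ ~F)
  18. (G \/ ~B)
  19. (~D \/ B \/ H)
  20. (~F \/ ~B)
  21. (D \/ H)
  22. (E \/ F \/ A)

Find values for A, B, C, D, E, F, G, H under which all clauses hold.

A=1, B=0, C=1, D=1, E=0, F=1, G=0, H=1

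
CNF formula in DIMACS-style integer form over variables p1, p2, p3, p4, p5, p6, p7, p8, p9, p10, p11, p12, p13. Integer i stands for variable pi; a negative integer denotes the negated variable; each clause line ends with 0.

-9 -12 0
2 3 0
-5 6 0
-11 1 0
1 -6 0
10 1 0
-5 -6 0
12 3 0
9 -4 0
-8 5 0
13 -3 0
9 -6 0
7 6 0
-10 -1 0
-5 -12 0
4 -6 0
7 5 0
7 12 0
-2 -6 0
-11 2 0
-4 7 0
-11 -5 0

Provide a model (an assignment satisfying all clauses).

p1=True  p2=False  p3=True  p4=False  p5=False  p6=False  p7=True  p8=False  p9=True  p10=False  p11=False  p12=False  p13=True

Check each clause:
  1. {¬p12, ¬p9} — ¬p12 is true.
  2. {p2, p3} — p3 is true.
  3. {¬p5, p6} — ¬p5 is true.
  4. {¬p11, p1} — p1 is true.
  5. {p1, ¬p6} — p1 is true.
  6. {p10, p1} — p1 is true.
  7. {¬p6, ¬p5} — ¬p6 is true.
  8. {p12, p3} — p3 is true.
  9. {¬p4, p9} — p9 is true.
  10. {¬p8, p5} — ¬p8 is true.
  11. {¬p3, p13} — p13 is true.
  12. {p9, ¬p6} — p9 is true.
  13. {p7, p6} — p7 is true.
  14. {¬p1, ¬p10} — ¬p10 is true.
  15. {¬p12, ¬p5} — ¬p5 is true.
  16. {p4, ¬p6} — ¬p6 is true.
  17. {p7, p5} — p7 is true.
  18. {p7, p12} — p7 is true.
  19. {¬p2, ¬p6} — ¬p6 is true.
  20. {¬p11, p2} — ¬p11 is true.
  21. {¬p4, p7} — ¬p4 is true.
  22. {¬p11, ¬p5} — ¬p5 is true.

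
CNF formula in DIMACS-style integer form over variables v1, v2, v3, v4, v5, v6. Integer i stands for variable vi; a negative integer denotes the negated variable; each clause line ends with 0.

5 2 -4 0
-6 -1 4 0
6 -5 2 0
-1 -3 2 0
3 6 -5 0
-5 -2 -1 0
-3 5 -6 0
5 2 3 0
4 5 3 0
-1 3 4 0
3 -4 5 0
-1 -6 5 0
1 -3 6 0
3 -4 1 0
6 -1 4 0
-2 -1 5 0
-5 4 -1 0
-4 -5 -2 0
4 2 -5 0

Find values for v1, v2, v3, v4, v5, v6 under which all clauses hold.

v1 = 0, v2 = 1, v3 = 0, v4 = 0, v5 = 1, v6 = 1

Check each clause:
  1. (v5 || v2 || !v4) — v2 is true.
  2. (!v6 || v4 || !v1) — !v1 is true.
  3. (v6 || !v5 || v2) — v2 is true.
  4. (!v1 || !v3 || v2) — v2 is true.
  5. (!v5 || v3 || v6) — v6 is true.
  6. (!v5 || !v2 || !v1) — !v1 is true.
  7. (!v6 || !v3 || v5) — v5 is true.
  8. (v3 || v2 || v5) — v2 is true.
  9. (v5 || v4 || v3) — v5 is true.
  10. (!v1 || v4 || v3) — !v1 is true.
  11. (v5 || !v4 || v3) — !v4 is true.
  12. (v5 || !v1 || !v6) — v5 is true.
  13. (v6 || !v3 || v1) — !v3 is true.
  14. (v1 || v3 || !v4) — !v4 is true.
  15. (!v1 || v6 || v4) — !v1 is true.
  16. (!v1 || v5 || !v2) — v5 is true.
  17. (!v5 || !v1 || v4) — !v1 is true.
  18. (!v5 || !v4 || !v2) — !v4 is true.
  19. (!v5 || v4 || v2) — v2 is true.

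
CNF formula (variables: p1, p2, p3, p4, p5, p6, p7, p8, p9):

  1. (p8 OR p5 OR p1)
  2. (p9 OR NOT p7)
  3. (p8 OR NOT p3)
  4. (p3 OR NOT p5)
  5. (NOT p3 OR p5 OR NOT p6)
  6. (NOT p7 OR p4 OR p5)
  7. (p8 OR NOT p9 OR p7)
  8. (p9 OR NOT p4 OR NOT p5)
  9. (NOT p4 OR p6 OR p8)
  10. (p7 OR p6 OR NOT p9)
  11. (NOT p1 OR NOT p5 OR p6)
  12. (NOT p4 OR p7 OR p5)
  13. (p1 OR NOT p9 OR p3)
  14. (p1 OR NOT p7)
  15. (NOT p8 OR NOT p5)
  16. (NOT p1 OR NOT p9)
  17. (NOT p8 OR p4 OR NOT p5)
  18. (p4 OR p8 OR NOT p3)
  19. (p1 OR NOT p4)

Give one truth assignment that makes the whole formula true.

p1=T, p2=T, p3=F, p4=F, p5=F, p6=T, p7=F, p8=F, p9=F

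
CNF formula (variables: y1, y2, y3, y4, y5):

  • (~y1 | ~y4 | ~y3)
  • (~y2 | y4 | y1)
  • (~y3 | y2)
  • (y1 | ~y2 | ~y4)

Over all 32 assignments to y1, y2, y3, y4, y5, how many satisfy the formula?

Split on y1, then y2.
  y1=1, y2=1: y5 free; 3 ways for (y3,y4) × 2^1 = 6.
  y1=1, y2=0: remaining (y3,y4,y5) ∈ {(0,0,0); (0,0,1); (0,1,0); (0,1,1)} — 4.
  y1=0, y2=1: a clause becomes empty — 0.
  y1=0, y2=0: remaining (y3,y4,y5) ∈ {(0,0,0); (0,0,1); (0,1,0); (0,1,1)} — 4.
Total: 6 + 4 + 0 + 4 = 14.

14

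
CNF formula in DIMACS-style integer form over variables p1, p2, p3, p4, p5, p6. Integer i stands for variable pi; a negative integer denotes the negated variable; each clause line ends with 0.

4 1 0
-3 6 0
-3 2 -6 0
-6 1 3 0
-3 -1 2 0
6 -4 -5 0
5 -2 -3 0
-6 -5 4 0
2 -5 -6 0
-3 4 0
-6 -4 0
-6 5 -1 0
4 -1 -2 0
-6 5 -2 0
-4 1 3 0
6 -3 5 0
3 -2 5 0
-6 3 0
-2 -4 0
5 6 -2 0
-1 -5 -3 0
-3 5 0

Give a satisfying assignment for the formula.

p1=True, p2=False, p3=False, p4=False, p5=True, p6=False

Check each clause:
  1. (p1 | p4) — p1 is true.
  2. (~p3 | p6) — ~p3 is true.
  3. (~p6 | p2 | ~p3) — ~p6 is true.
  4. (~p6 | p3 | p1) — p1 is true.
  5. (~p1 | p2 | ~p3) — ~p3 is true.
  6. (p6 | ~p4 | ~p5) — ~p4 is true.
  7. (~p3 | p5 | ~p2) — ~p3 is true.
  8. (~p6 | ~p5 | p4) — ~p6 is true.
  9. (~p6 | ~p5 | p2) — ~p6 is true.
  10. (p4 | ~p3) — ~p3 is true.
  11. (~p6 | ~p4) — ~p6 is true.
  12. (~p1 | ~p6 | p5) — ~p6 is true.
  13. (~p2 | p4 | ~p1) — ~p2 is true.
  14. (~p6 | p5 | ~p2) — ~p6 is true.
  15. (p3 | p1 | ~p4) — p1 is true.
  16. (p5 | ~p3 | p6) — p5 is true.
  17. (p5 | p3 | ~p2) — p5 is true.
  18. (~p6 | p3) — ~p6 is true.
  19. (~p2 | ~p4) — ~p4 is true.
  20. (~p2 | p5 | p6) — p5 is true.
  21. (~p5 | ~p3 | ~p1) — ~p3 is true.
  22. (p5 | ~p3) — ~p3 is true.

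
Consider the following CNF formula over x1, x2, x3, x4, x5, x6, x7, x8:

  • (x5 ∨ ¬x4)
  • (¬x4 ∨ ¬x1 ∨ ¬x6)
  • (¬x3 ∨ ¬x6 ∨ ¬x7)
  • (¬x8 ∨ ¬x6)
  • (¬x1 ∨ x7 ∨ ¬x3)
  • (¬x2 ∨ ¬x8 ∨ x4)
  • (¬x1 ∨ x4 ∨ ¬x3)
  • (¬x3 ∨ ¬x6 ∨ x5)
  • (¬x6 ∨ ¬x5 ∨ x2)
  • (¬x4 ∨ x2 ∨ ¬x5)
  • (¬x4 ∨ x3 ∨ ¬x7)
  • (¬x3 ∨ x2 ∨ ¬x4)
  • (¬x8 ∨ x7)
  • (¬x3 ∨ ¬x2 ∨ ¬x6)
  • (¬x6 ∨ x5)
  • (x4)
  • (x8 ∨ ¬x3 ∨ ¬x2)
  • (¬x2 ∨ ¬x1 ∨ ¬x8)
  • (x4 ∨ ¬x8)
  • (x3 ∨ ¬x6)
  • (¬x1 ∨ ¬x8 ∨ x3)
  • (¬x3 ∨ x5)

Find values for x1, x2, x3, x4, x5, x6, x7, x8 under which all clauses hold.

x1=T, x2=T, x3=F, x4=T, x5=T, x6=F, x7=F, x8=F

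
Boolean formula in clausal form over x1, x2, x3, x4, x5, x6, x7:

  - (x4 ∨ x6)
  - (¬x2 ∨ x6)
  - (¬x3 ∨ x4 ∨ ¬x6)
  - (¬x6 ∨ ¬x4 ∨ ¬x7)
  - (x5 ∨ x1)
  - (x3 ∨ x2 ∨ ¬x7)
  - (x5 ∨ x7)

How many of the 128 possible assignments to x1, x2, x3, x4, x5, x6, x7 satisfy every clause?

Split on x6, then x4.
  x6=1, x4=1: forces x5=1; x7=0; x1, x2, x3 free → 2^3 = 8.
  x6=1, x4=0: 7 of the 32 assignments to (x1,x2,x3,x5,x7) work.
  x6=0, x4=1: 7 of the 32 assignments to (x1,x2,x3,x5,x7) work.
  x6=0, x4=0: a clause becomes empty — 0.
Total: 8 + 7 + 7 + 0 = 22.

22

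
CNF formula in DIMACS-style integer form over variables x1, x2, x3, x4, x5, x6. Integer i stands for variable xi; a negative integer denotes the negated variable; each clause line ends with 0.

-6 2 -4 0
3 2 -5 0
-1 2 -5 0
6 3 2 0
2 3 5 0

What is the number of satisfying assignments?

41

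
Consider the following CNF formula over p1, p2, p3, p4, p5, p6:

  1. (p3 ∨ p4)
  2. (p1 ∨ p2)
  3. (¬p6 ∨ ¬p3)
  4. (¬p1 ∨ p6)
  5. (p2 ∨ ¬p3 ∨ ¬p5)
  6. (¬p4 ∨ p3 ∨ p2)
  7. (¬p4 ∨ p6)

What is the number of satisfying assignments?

Satisfying assignments:
  p1=0 p2=1 p3=0 p4=1 p5=0 p6=1
  p1=0 p2=1 p3=0 p4=1 p5=1 p6=1
  p1=0 p2=1 p3=1 p4=0 p5=0 p6=0
  p1=0 p2=1 p3=1 p4=0 p5=1 p6=0
  p1=1 p2=1 p3=0 p4=1 p5=0 p6=1
  p1=1 p2=1 p3=0 p4=1 p5=1 p6=1
That's 6 in total.

6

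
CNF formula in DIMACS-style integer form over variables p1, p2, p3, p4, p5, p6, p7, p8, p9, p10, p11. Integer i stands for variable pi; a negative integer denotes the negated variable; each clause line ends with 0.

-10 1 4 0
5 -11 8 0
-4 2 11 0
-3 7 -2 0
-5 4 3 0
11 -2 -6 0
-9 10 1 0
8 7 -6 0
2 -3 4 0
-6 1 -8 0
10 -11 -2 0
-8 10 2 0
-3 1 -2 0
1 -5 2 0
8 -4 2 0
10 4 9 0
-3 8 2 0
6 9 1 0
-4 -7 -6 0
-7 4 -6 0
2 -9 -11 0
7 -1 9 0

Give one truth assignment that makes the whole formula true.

p1 = 1, p2 = 1, p3 = 1, p4 = 0, p5 = 1, p6 = 0, p7 = 1, p8 = 1, p9 = 1, p10 = 1, p11 = 0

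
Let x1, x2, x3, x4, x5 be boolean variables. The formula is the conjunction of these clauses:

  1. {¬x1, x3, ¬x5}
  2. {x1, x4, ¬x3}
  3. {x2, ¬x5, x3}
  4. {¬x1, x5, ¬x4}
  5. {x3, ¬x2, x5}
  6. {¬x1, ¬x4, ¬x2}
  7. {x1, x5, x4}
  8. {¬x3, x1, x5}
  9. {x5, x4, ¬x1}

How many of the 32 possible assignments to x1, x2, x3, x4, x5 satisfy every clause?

8

Case analysis on x1 and x5:
  x1=1, x5=1: remaining (x2,x3,x4) ∈ {(0,1,0); (0,1,1); (1,1,0)} — 3.
  x1=1, x5=0: a clause becomes empty — 0.
  x1=0, x5=1: remaining (x2,x3,x4) ∈ {(0,1,1); (1,0,0); (1,0,1); (1,1,1)} — 4.
  x1=0, x5=0: remaining (x2,x3,x4) ∈ {(0,0,1)} — 1.
Total: 3 + 0 + 4 + 1 = 8.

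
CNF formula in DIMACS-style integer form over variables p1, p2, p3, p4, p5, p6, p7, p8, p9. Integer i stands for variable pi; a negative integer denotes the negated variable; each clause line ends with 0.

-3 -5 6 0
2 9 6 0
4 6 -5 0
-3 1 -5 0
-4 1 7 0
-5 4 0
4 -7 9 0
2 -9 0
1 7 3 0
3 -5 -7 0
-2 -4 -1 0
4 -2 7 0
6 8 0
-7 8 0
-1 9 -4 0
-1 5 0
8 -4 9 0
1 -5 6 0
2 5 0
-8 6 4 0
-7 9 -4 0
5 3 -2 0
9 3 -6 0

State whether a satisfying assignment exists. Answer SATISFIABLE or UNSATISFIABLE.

Branch on p1: take p1 = False.
Try p2 = True.
Set p3 = True and propagate.
  then p5 is forced to False.
The remaining clauses are satisfied by p4 = True, p6 = False, p7 = True, p8 = True, p9 = True.
So p1=0, p2=1, p3=1, p4=1, p5=0, p6=0, p7=1, p8=1, p9=1 is a satisfying assignment.

SATISFIABLE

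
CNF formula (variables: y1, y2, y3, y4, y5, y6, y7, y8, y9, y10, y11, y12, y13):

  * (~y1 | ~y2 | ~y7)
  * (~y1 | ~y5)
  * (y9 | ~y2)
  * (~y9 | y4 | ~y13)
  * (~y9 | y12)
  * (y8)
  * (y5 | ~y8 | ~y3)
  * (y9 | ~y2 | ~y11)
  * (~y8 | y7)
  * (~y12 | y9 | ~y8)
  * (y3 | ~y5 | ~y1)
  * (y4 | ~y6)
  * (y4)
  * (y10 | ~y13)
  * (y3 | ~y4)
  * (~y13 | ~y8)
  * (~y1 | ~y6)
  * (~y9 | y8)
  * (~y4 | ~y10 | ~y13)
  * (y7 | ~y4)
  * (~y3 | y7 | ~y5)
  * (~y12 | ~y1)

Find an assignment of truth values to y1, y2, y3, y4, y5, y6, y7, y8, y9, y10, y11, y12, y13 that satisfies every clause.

y1 = 0, y2 = 0, y3 = 1, y4 = 1, y5 = 1, y6 = 0, y7 = 1, y8 = 1, y9 = 0, y10 = 0, y11 = 0, y12 = 0, y13 = 0

(y8) is a unit clause, so y8 = True.
The clause (y7) is unit: y7 must be True.
(y4) is a unit clause, so y4 = True.
(y3) is a unit clause, so y3 = True.
The clause (y5) is unit: y5 must be True.
The clause (~y1) is unit: y1 must be False.
The clause (~y13) is unit: y13 must be False.
Pure literal: y2 appears only negated; assign y2 = False.
Pure literal: y11 appears only negated; assign y11 = False.
Try y9 = False.
  then y12 is forced to False.
y6, y10 are now unconstrained; take y6 = False, y10 = False.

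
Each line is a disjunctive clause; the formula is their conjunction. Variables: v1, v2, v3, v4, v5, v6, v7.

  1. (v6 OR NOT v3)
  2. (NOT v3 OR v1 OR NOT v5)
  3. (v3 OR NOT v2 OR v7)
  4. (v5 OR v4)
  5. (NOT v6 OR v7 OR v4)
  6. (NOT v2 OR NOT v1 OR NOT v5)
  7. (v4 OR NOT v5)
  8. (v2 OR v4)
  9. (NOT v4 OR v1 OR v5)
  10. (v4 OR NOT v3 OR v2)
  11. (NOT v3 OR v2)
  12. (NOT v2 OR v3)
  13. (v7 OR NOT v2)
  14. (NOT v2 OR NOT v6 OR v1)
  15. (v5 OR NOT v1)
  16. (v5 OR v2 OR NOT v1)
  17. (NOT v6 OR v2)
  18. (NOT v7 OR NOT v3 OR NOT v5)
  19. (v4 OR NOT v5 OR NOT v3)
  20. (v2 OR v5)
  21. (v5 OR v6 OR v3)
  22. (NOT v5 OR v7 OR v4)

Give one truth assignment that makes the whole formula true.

v1=False, v2=False, v3=False, v4=True, v5=True, v6=False, v7=False

Set v1 = False and propagate.
Try v2 = False.
  then v4 is forced to True.
  then v5 is forced to True.
  then v3 is forced to False.
  then v6 is forced to False.
v7 is now unconstrained; take v7 = False.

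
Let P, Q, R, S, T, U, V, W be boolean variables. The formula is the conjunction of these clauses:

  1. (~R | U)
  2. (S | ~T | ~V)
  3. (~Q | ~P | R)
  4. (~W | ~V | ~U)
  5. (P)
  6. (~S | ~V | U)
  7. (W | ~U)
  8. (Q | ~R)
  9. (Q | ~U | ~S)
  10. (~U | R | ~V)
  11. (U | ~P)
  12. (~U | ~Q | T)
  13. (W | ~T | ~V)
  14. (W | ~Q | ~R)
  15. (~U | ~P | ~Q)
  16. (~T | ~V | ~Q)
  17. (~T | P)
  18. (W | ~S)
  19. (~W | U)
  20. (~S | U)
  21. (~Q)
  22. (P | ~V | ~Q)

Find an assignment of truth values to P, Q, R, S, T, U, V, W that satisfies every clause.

P=True, Q=False, R=False, S=False, T=False, U=True, V=False, W=True

(P) is a unit clause, so P = True.
(U) is a unit clause, so U = True.
Unit propagation: (W) forces W = True.
Unit propagation: (~V) forces V = False.
Unit propagation: (~Q) forces Q = False.
(~R) is a unit clause, so R = False.
The clause (~S) is unit: S must be False.
T is now unconstrained; take T = False.
Every clause has at least one true literal under this assignment.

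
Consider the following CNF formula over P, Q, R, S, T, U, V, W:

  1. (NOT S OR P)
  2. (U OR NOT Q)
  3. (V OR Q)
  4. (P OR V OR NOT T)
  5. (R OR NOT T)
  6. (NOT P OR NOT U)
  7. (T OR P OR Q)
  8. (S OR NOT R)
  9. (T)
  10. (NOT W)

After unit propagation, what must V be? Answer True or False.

(T) stands alone — T = True.
(R OR NOT T): since T = True, the clause reduces to (R). R = True.
(NOT R OR S) with R = True leaves only S, so S = True.
In (P OR NOT S), NOT S is now false; P must hold, so P = True.
From (NOT P OR NOT U) and P = True: U = False.
(NOT Q OR U): since U = False, the clause reduces to (NOT Q). Q = False.
(V OR Q) with Q = False leaves only V, so V = True.

True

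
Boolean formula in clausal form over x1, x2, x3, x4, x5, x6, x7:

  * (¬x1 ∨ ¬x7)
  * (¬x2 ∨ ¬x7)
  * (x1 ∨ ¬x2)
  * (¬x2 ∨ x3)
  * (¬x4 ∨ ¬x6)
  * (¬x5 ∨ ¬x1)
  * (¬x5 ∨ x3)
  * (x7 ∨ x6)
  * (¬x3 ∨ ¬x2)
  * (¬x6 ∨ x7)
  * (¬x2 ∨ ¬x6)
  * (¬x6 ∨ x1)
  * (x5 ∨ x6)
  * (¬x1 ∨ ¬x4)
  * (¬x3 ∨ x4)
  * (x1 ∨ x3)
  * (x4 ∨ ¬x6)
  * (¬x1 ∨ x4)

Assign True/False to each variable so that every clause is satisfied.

x1 = False, x2 = False, x3 = True, x4 = True, x5 = True, x6 = False, x7 = True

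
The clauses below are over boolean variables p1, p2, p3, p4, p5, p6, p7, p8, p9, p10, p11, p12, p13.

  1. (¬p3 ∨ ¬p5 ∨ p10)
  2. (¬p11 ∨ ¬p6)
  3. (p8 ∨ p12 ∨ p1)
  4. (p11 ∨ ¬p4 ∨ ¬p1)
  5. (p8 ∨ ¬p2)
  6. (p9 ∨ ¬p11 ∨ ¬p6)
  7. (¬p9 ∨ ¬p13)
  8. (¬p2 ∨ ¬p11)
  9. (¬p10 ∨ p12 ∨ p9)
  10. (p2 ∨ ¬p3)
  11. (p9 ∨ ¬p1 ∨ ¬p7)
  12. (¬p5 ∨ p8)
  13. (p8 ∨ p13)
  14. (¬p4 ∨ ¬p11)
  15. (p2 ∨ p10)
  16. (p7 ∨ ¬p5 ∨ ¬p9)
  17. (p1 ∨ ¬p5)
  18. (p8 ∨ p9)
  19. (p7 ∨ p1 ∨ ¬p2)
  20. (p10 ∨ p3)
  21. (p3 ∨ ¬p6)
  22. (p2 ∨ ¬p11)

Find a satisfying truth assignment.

p1=F, p2=T, p3=T, p4=F, p5=F, p6=T, p7=T, p8=T, p9=T, p10=F, p11=F, p12=F, p13=F

p4 occurs only negated in the remaining clauses — set p4 = False.
Pure literal: p5 appears only negated; assign p5 = False.
Branch on p1: take p1 = False.
Branch on p2: take p2 = True.
  then p8 is forced to True.
  then p11 is forced to False.
  then p7 is forced to True.
Set p3 = True and propagate.
For the remaining variables, p6 = True, p9 = True, p10 = False, p12 = False, p13 = False works.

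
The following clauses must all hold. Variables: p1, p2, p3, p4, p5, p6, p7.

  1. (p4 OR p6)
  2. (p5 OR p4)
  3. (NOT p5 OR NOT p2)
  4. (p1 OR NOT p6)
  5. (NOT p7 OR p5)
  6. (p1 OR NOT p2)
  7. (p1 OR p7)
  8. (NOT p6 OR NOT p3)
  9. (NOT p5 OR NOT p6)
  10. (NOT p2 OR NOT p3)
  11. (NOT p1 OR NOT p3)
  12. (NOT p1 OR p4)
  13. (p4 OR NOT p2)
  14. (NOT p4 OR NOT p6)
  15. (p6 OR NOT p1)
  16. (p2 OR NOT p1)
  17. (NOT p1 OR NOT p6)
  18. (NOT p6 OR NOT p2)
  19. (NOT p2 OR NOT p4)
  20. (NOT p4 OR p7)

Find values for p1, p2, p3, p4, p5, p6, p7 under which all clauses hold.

p1=F, p2=F, p3=F, p4=T, p5=T, p6=F, p7=T

Check each clause:
  1. (p4 OR p6) — p4 is true.
  2. (p4 OR p5) — p4 is true.
  3. (NOT p5 OR NOT p2) — NOT p2 is true.
  4. (p1 OR NOT p6) — NOT p6 is true.
  5. (NOT p7 OR p5) — p5 is true.
  6. (NOT p2 OR p1) — NOT p2 is true.
  7. (p1 OR p7) — p7 is true.
  8. (NOT p3 OR NOT p6) — NOT p6 is true.
  9. (NOT p6 OR NOT p5) — NOT p6 is true.
  10. (NOT p3 OR NOT p2) — NOT p3 is true.
  11. (NOT p1 OR NOT p3) — NOT p3 is true.
  12. (NOT p1 OR p4) — p4 is true.
  13. (p4 OR NOT p2) — p4 is true.
  14. (NOT p4 OR NOT p6) — NOT p6 is true.
  15. (p6 OR NOT p1) — NOT p1 is true.
  16. (NOT p1 OR p2) — NOT p1 is true.
  17. (NOT p6 OR NOT p1) — NOT p6 is true.
  18. (NOT p2 OR NOT p6) — NOT p6 is true.
  19. (NOT p2 OR NOT p4) — NOT p2 is true.
  20. (NOT p4 OR p7) — p7 is true.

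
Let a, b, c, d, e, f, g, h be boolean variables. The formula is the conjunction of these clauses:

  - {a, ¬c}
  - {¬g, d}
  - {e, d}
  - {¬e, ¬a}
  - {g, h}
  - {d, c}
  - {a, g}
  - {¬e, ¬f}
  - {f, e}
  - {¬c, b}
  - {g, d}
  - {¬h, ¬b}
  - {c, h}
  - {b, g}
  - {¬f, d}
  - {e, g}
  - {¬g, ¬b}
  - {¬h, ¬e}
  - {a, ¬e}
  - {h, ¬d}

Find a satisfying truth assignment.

Try a = False.
  then c is forced to False.
  then d is forced to True.
  then g is forced to True.
  then h is forced to True.
  then b is forced to False.
  then e is forced to False.
  then f is forced to True.

a=False, b=False, c=False, d=True, e=False, f=True, g=True, h=True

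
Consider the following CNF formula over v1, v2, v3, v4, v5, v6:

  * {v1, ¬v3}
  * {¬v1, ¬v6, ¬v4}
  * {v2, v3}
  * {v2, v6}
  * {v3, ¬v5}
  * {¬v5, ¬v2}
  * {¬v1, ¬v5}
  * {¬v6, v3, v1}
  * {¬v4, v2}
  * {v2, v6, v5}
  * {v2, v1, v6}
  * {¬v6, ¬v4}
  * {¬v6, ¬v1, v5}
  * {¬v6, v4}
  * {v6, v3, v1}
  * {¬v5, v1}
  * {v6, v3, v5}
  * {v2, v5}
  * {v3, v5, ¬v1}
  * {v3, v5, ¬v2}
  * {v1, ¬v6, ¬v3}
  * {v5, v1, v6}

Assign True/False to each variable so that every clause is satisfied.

Try v1 = True.
  then v5 is forced to False.
  then v6 is forced to False.
  then v2 is forced to True.
  then v3 is forced to True.
v4 is now unconstrained; take v4 = False.

v1=T, v2=T, v3=T, v4=F, v5=F, v6=F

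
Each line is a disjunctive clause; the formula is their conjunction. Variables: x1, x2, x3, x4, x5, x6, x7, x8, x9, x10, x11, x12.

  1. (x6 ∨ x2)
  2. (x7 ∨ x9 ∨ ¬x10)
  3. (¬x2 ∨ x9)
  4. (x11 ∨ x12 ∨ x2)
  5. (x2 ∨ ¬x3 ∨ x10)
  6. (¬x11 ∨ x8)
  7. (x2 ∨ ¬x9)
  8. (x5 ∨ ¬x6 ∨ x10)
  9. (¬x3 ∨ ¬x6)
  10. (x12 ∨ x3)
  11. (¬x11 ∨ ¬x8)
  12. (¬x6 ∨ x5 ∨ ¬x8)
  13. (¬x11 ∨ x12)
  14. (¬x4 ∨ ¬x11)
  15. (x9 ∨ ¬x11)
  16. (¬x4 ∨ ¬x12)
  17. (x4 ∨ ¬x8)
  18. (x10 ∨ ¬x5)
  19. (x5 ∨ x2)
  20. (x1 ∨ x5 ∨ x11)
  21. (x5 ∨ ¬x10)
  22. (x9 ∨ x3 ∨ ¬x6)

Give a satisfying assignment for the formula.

x1 = T  x2 = T  x3 = T  x4 = F  x5 = T  x6 = F  x7 = F  x8 = F  x9 = T  x10 = T  x11 = F  x12 = T

x1 occurs only positively in the remaining clauses — set x1 = True.
Branch on x2: take x2 = True.
  then x9 is forced to True.
Try x3 = True.
  then x6 is forced to False.
Set x4 = False and propagate.
  then x8 is forced to False.
  then x11 is forced to False.
For the remaining variables, x5 = True, x7 = False, x10 = True, x12 = True works.
Every clause has at least one true literal under this assignment.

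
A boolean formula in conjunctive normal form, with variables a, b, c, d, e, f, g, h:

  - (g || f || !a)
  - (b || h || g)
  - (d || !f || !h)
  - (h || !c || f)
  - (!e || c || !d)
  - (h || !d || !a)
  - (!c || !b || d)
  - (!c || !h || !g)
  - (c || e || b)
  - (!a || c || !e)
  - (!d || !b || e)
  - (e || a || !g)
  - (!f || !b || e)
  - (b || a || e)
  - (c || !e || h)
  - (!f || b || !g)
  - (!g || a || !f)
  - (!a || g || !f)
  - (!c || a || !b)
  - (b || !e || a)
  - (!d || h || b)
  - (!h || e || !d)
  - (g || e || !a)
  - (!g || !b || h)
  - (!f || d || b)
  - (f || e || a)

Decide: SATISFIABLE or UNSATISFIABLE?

Branch on a: take a = True.
For the remaining variables, b = True, c = False, d = False, e = False, f = False, g = True, h = True works.
Every clause has at least one true literal under this assignment.
So a=T, b=T, c=F, d=F, e=F, f=F, g=T, h=T is a satisfying assignment.

SATISFIABLE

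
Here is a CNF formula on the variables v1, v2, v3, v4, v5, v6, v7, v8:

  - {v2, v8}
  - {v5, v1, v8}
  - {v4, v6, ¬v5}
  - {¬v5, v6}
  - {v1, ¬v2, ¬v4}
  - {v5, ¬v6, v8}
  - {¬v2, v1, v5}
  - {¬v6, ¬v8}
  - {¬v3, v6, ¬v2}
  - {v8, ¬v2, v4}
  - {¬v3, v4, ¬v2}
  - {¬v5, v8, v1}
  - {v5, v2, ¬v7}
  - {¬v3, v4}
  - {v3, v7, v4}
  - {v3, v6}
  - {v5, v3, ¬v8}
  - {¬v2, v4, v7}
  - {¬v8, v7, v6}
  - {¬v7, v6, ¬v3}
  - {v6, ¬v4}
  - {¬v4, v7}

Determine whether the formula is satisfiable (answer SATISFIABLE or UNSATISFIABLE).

Pure literal: v1 appears only positively; assign v1 = True.
Branch on v2: take v2 = True.
The remaining clauses are satisfied by v3 = False, v4 = True, v5 = True, v6 = True, v7 = True, v8 = False.
So v1 = T, v2 = T, v3 = F, v4 = T, v5 = T, v6 = T, v7 = T, v8 = F is a satisfying assignment.

SATISFIABLE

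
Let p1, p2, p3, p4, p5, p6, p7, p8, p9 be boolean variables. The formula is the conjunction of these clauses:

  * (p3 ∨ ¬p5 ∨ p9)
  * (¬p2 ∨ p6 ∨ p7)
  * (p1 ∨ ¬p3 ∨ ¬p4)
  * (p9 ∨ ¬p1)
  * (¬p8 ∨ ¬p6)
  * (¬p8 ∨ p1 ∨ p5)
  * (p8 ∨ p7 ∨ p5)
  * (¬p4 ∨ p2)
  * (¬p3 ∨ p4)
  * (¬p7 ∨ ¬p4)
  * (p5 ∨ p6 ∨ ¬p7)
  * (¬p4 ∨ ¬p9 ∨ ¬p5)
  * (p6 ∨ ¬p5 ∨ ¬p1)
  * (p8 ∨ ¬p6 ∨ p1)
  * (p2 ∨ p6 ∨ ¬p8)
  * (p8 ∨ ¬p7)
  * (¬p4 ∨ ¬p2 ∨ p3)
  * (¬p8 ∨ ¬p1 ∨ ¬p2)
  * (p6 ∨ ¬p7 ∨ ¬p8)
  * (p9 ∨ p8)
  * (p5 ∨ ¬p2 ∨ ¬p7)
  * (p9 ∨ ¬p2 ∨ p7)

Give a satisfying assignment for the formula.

p1=True, p2=True, p3=False, p4=False, p5=True, p6=True, p7=False, p8=False, p9=True

Set p1 = True and propagate.
  then p9 is forced to True.
The remaining clauses are satisfied by p2 = True, p3 = False, p4 = False, p5 = True, p6 = True, p7 = False, p8 = False.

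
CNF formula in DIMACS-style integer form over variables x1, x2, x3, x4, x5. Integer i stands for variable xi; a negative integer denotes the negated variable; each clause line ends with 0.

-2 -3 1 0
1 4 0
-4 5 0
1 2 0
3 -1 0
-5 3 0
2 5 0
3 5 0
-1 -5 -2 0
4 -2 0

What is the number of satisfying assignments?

2

Satisfying assignments:
  x1=1 x2=0 x3=1 x4=0 x5=1
  x1=1 x2=0 x3=1 x4=1 x5=1
Count: 2.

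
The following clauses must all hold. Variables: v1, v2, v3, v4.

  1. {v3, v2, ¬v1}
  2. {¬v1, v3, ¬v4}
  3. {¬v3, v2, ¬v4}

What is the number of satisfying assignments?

11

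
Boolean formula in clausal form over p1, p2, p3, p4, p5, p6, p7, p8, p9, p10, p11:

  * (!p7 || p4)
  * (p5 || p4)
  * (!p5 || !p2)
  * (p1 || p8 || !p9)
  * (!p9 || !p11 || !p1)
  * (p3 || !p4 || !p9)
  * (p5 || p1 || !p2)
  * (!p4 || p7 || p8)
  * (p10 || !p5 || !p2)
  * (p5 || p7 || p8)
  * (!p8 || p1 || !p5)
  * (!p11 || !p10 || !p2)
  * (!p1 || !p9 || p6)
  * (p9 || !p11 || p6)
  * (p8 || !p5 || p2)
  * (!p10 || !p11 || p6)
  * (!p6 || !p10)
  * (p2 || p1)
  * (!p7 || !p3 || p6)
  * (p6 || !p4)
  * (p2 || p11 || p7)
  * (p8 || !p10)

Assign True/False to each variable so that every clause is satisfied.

Try p1 = True.
Set p2 = False and propagate.
For the remaining variables, p3 = False, p4 = True, p5 = True, p6 = True, p7 = True, p8 = True, p9 = False, p10 = False, p11 = True works.
Check each clause:
  1. (p4 || !p7) — p4 is true.
  2. (p4 || p5) — p4 is true.
  3. (!p5 || !p2) — !p2 is true.
  4. (p1 || p8 || !p9) — p8 is true.
  5. (!p11 || !p9 || !p1) — !p9 is true.
  6. (!p9 || p3 || !p4) — !p9 is true.
  7. (!p2 || p5 || p1) — p1 is true.
  8. (p7 || p8 || !p4) — p8 is true.
  9. (p10 || !p2 || !p5) — !p2 is true.
  10. (p5 || p8 || p7) — p8 is true.
  11. (p1 || !p5 || !p8) — p1 is true.
  12. (!p10 || !p11 || !p2) — !p10 is true.
  13. (!p9 || !p1 || p6) — p6 is true.
  14. (p9 || p6 || !p11) — p6 is true.
  15. (!p5 || p8 || p2) — p8 is true.
  16. (p6 || !p11 || !p10) — p6 is true.
  17. (!p10 || !p6) — !p10 is true.
  18. (p1 || p2) — p1 is true.
  19. (!p7 || p6 || !p3) — !p3 is true.
  20. (p6 || !p4) — p6 is true.
  21. (p11 || p7 || p2) — p11 is true.
  22. (p8 || !p10) — p8 is true.

p1=1, p2=0, p3=0, p4=1, p5=1, p6=1, p7=1, p8=1, p9=0, p10=0, p11=1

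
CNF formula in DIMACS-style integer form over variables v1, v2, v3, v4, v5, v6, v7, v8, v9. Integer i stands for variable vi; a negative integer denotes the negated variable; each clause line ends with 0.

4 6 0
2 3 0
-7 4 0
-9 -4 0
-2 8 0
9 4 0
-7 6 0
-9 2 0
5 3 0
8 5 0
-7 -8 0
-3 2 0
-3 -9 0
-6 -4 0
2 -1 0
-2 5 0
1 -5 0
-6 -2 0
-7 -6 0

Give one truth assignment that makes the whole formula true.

v1=1, v2=1, v3=0, v4=1, v5=1, v6=0, v7=0, v8=1, v9=0

Check each clause:
  1. (v4 OR v6) — v4 is true.
  2. (v3 OR v2) — v2 is true.
  3. (v4 OR NOT v7) — NOT v7 is true.
  4. (NOT v9 OR NOT v4) — NOT v9 is true.
  5. (NOT v2 OR v8) — v8 is true.
  6. (v9 OR v4) — v4 is true.
  7. (v6 OR NOT v7) — NOT v7 is true.
  8. (v2 OR NOT v9) — v2 is true.
  9. (v3 OR v5) — v5 is true.
  10. (v8 OR v5) — v8 is true.
  11. (NOT v7 OR NOT v8) — NOT v7 is true.
  12. (NOT v3 OR v2) — v2 is true.
  13. (NOT v9 OR NOT v3) — NOT v3 is true.
  14. (NOT v4 OR NOT v6) — NOT v6 is true.
  15. (NOT v1 OR v2) — v2 is true.
  16. (v5 OR NOT v2) — v5 is true.
  17. (v1 OR NOT v5) — v1 is true.
  18. (NOT v6 OR NOT v2) — NOT v6 is true.
  19. (NOT v7 OR NOT v6) — NOT v7 is true.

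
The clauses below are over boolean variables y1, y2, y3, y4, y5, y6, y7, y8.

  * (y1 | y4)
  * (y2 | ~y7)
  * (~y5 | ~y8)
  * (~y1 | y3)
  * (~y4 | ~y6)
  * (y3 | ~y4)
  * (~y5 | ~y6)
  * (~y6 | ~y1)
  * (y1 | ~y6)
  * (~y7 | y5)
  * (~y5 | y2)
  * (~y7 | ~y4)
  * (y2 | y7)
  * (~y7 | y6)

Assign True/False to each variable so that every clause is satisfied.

y1=T, y2=T, y3=T, y4=T, y5=F, y6=F, y7=F, y8=T

Check each clause:
  1. (y4 | y1) — y1 is true.
  2. (y2 | ~y7) — ~y7 is true.
  3. (~y8 | ~y5) — ~y5 is true.
  4. (y3 | ~y1) — y3 is true.
  5. (~y4 | ~y6) — ~y6 is true.
  6. (y3 | ~y4) — y3 is true.
  7. (~y6 | ~y5) — ~y6 is true.
  8. (~y6 | ~y1) — ~y6 is true.
  9. (y1 | ~y6) — y1 is true.
  10. (y5 | ~y7) — ~y7 is true.
  11. (~y5 | y2) — y2 is true.
  12. (~y4 | ~y7) — ~y7 is true.
  13. (y2 | y7) — y2 is true.
  14. (y6 | ~y7) — ~y7 is true.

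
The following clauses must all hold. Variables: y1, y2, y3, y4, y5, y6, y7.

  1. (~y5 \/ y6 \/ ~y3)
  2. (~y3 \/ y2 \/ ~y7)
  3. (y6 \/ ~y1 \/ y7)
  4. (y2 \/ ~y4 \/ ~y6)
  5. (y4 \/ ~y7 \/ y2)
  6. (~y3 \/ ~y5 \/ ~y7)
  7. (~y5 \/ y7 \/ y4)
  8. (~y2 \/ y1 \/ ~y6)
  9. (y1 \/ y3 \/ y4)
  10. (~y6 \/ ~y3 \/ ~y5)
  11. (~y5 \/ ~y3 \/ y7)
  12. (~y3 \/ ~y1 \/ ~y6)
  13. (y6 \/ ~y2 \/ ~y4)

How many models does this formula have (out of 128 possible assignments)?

Split on y3, then y6.
  y3=T, y6=T: remaining (y1,y2,y4,y5,y7) ∈ {(F,F,F,F,F)} — 1.
  y3=T, y6=F: 5 of the 32 assignments to (y1,y2,y4,y5,y7) work.
  y3=F, y6=T: 8 of the 32 assignments to (y1,y2,y4,y5,y7) work.
  y3=F, y6=F: y5 free; 4 ways for (y1,y2,y4,y7) × 2^1 = 8.
Total: 1 + 5 + 8 + 8 = 22.

22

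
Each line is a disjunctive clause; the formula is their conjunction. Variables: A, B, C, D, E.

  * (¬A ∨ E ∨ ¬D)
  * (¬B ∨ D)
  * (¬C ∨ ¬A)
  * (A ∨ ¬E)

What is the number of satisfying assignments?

10

Split on A, then D.
  A=1, D=1: remaining (B,C,E) ∈ {(0,0,1); (1,0,1)} — 2.
  A=1, D=0: remaining (B,C,E) ∈ {(0,0,0); (0,0,1)} — 2.
  A=0, D=1: remaining (B,C,E) ∈ {(0,0,0); (0,1,0); (1,0,0); (1,1,0)} — 4.
  A=0, D=0: remaining (B,C,E) ∈ {(0,0,0); (0,1,0)} — 2.
Total: 2 + 2 + 4 + 2 = 10.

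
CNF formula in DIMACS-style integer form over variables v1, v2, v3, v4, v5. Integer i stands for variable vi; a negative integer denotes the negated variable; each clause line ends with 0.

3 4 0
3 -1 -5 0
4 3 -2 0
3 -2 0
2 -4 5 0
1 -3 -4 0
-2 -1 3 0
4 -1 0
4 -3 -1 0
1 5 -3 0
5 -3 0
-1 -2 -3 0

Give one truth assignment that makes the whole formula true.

v1=False, v2=False, v3=True, v4=False, v5=True

Check each clause:
  1. {v3, v4} — v3 is true.
  2. {¬v5, v3, ¬v1} — v3 is true.
  3. {v4, v3, ¬v2} — v3 is true.
  4. {v3, ¬v2} — v3 is true.
  5. {¬v4, v5, v2} — ¬v4 is true.
  6. {v1, ¬v4, ¬v3} — ¬v4 is true.
  7. {¬v2, ¬v1, v3} — v3 is true.
  8. {v4, ¬v1} — ¬v1 is true.
  9. {¬v3, v4, ¬v1} — ¬v1 is true.
  10. {v5, ¬v3, v1} — v5 is true.
  11. {¬v3, v5} — v5 is true.
  12. {¬v2, ¬v3, ¬v1} — ¬v2 is true.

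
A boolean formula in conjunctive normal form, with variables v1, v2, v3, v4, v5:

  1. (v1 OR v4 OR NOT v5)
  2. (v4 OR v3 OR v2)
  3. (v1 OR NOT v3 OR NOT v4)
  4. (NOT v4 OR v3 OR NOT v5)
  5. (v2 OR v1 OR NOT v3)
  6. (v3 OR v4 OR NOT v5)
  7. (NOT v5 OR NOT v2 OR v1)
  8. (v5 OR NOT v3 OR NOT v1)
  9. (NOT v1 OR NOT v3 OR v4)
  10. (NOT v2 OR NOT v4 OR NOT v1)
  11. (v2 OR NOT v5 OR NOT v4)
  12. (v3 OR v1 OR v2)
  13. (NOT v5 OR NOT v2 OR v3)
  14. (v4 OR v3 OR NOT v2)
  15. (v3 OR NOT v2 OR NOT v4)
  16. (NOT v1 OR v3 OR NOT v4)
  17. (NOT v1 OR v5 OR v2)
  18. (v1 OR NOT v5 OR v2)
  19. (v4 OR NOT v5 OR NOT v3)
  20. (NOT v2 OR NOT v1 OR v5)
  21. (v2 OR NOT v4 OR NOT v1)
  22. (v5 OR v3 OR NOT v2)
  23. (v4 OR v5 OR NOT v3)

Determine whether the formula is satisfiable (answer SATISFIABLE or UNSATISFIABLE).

v3 = True:
  v1 = True:
    propagation gives v5=True, v4=True, v2=False; an empty clause results — contradiction.
  v1 = False:
    propagation gives v4=False, v5=False; an empty clause results — contradiction.
v3 = False:
  v2 = True:
    propagation gives v5=False; an empty clause results — contradiction.
  v2 = False:
    propagation gives v4=True, v5=False, v1=True; an empty clause results — contradiction.
Every branch closes, so no satisfying assignment exists.

UNSATISFIABLE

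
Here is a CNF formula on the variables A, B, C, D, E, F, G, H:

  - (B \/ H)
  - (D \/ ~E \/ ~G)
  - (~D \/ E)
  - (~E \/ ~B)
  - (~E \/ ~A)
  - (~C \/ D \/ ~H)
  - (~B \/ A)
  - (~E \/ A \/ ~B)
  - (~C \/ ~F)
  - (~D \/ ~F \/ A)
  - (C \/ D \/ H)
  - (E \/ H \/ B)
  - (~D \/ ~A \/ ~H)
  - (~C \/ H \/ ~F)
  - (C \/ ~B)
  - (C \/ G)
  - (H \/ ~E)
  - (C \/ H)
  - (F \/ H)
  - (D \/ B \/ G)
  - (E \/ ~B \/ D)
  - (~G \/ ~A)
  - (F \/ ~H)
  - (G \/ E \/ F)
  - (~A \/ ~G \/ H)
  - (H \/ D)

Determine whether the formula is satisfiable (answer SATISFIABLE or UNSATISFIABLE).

Set A = False and propagate.
  then B is forced to False.
  then H is forced to True.
  then F is forced to True.
  then C is forced to False.
  then D is forced to False.
  then G is forced to True.
  then E is forced to False.
So A=F, B=F, C=F, D=F, E=F, F=T, G=T, H=T is a satisfying assignment.

SATISFIABLE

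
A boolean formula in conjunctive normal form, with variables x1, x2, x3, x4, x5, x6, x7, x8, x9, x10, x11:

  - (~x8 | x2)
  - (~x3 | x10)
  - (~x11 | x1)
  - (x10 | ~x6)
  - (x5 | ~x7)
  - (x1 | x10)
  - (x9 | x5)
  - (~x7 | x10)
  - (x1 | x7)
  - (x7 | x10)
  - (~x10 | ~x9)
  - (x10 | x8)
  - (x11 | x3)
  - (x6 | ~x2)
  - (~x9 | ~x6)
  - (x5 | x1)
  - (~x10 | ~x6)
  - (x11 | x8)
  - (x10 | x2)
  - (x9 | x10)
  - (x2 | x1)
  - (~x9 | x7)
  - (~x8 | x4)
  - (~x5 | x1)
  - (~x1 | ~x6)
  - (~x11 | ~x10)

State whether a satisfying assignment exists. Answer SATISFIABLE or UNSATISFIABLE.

x10 = True:
  propagation gives x9=False, x5=True, x6=False, x2=False; an empty clause results — contradiction.
x10 = False:
  propagation gives x3=False, x6=False, x1=True, x7=False; an empty clause results — contradiction.
Every branch closes, so no satisfying assignment exists.

UNSATISFIABLE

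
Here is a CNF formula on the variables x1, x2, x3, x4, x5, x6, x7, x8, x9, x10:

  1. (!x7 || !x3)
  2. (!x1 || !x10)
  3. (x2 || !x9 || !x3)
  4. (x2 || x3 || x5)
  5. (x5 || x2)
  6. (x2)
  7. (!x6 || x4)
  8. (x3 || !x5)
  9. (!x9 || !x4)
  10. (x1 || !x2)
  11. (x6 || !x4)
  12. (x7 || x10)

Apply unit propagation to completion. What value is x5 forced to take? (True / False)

Unit clause (x2) sets x2 = True.
(x1 || !x2) with x2 = True leaves only x1, so x1 = True.
From (!x10 || !x1) and x1 = True: x10 = False.
From (x7 || x10) and x10 = False: x7 = True.
(!x7 || !x3): since x7 = True, the clause reduces to (!x3). x3 = False.
(!x5 || x3) with x3 = False leaves only !x5, so x5 = False.

False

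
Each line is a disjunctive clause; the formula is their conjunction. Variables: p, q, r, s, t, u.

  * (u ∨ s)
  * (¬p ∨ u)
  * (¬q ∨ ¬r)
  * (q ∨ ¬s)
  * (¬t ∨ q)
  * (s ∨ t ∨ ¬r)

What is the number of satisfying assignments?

Case analysis on q and s:
  q=1, s=1: t free; 3 ways for (p,r,u) × 2^1 = 6.
  q=1, s=0: remaining (p,r,t,u) ∈ {(0,0,0,1); (0,0,1,1); (1,0,0,1); (1,0,1,1)} — 4.
  q=0, s=1: a clause becomes empty — 0.
  q=0, s=0: remaining (p,r,t,u) ∈ {(0,0,0,1); (1,0,0,1)} — 2.
Total: 6 + 4 + 0 + 2 = 12.

12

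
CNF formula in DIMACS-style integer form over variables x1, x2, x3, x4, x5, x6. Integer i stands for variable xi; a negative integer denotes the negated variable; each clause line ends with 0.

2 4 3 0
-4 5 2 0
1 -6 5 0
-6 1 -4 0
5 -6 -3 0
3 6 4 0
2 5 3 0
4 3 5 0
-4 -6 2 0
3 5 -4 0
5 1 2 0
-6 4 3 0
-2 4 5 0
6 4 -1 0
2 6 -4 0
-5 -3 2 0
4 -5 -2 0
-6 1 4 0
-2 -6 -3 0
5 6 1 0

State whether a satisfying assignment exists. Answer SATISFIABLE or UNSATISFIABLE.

SATISFIABLE

Try x1 = False.
Branch on x2: take x2 = True.
The remaining clauses are satisfied by x3 = True, x4 = True, x5 = True, x6 = False.
Every clause has at least one true literal under this assignment.
So x1 = False, x2 = True, x3 = True, x4 = True, x5 = True, x6 = False is a satisfying assignment.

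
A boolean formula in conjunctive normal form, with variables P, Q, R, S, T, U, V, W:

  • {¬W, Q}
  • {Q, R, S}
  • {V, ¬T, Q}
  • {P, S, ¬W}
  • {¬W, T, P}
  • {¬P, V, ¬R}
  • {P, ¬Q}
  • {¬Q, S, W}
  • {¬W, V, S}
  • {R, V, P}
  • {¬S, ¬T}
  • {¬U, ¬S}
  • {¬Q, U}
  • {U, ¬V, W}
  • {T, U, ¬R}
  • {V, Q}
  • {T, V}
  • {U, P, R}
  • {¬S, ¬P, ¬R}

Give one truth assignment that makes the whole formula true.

Set P = True and propagate.
The remaining clauses are satisfied by Q = False, R = True, S = False, T = True, U = True, V = True, W = False.

P=True, Q=False, R=True, S=False, T=True, U=True, V=True, W=False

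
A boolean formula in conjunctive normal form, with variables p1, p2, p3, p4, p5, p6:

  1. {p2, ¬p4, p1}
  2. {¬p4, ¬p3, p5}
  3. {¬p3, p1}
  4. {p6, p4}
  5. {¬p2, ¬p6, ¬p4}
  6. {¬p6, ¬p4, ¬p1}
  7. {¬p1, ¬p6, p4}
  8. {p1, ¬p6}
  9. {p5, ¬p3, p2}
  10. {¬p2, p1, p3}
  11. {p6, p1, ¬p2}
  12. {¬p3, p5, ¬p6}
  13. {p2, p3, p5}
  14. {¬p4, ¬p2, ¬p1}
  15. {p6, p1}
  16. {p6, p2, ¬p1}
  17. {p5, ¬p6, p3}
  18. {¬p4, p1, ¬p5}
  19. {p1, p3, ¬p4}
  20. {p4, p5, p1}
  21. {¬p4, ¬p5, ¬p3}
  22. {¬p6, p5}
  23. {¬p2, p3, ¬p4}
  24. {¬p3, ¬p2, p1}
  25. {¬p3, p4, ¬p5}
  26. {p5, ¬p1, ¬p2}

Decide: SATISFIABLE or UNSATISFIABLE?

UNSATISFIABLE

p1 = True:
  p4 = True:
    propagation gives p6=False, p2=False; an empty clause results — contradiction.
  p4 = False:
    propagation gives p6=True; an empty clause results — contradiction.
p1 = False:
  propagation gives p3=False, p6=False; an empty clause results — contradiction.
Every branch closes, so no satisfying assignment exists.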